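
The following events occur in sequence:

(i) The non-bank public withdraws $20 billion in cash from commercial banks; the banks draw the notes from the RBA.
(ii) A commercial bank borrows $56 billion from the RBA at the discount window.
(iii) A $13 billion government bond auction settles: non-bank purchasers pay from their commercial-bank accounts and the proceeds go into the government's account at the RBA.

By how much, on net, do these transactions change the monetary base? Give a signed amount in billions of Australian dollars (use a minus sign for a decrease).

Currency withdrawal $20 billion: just a shift between currency and reserves — both are base money → 0.
Discount-window loan $56 billion: RBA balance sheet expands → +$56B.
Government account inflow $13 billion: reserves shift to a non-base liability → −$13B.
Net: 0 + 56 − 13 = +$43 billion.

+$43 billion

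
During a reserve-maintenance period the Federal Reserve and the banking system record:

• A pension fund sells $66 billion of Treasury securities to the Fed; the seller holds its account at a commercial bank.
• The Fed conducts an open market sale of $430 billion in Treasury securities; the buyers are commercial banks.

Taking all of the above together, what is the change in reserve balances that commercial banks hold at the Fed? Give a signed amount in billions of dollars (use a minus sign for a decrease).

-$364 billion

Asset purchase (from non-banks) $66 billion: the Fed pays by crediting reserve accounts → +$66B.
OMO sale (to banks) $430 billion: the buying banks pay out of their reserve balances → −$430B.
Net: 66 − 430 = -$364 billion.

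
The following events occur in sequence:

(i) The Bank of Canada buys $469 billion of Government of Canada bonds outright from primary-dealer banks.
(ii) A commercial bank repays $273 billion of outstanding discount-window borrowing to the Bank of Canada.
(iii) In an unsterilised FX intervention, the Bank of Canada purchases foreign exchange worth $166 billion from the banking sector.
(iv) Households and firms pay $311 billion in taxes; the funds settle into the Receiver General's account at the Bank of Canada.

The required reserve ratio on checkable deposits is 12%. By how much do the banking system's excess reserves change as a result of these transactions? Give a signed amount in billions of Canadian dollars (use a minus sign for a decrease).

OMO purchase (from banks) $469 billion: reserves +$469B, deposits 0.
Discount-window repayment $273 billion: reserves −$273B, deposits 0.
FX purchase $166 billion: reserves +$166B, deposits 0.
Government account inflow $311 billion: reserves −$311B, deposits −$311B.
Totals: Δreserves = +$51B, Δdeposits = −$311B.
Δrequired reserves = 12% × −$311B = −$37.32B.
Δexcess reserves = Δreserves − Δrequired = +$51B − (−$37.32B) = +$88.32 billion.

+$88.32 billion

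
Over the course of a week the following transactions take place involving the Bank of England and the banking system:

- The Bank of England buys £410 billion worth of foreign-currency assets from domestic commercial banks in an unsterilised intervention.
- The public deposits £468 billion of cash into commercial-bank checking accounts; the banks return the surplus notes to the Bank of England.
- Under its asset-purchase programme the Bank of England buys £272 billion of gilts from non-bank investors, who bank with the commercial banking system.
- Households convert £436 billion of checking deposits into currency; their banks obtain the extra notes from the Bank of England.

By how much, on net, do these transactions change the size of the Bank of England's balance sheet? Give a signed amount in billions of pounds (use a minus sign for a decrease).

+£682 billion

FX purchase £410 billion: a Bank of England asset is acquired → +£410B.
Currency deposit £468 billion: only the composition of liabilities changes → 0.
Asset purchase (from non-banks) £272 billion: a Bank of England asset is acquired → +£272B.
Currency withdrawal £436 billion: only the composition of liabilities changes → 0.
Net: 410 + 0 + 272 + 0 = +£682 billion.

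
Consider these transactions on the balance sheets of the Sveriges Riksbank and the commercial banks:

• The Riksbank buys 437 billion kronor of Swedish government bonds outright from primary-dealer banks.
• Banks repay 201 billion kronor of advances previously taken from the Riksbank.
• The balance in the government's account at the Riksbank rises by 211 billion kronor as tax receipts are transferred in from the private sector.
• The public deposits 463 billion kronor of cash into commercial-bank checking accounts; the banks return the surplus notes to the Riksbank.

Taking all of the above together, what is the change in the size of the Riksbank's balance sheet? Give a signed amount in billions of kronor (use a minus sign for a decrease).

OMO purchase (from banks) 437 billion kronor: a Riksbank asset is acquired → +437B.
Discount-window repayment 201 billion kronor: a Riksbank asset is shed → −201B.
Government account inflow 211 billion kronor: only the composition of liabilities changes → 0.
Currency deposit 463 billion kronor: only the composition of liabilities changes → 0.
Net: 437 − 201 + 0 + 0 = +236 billion.

+236 billion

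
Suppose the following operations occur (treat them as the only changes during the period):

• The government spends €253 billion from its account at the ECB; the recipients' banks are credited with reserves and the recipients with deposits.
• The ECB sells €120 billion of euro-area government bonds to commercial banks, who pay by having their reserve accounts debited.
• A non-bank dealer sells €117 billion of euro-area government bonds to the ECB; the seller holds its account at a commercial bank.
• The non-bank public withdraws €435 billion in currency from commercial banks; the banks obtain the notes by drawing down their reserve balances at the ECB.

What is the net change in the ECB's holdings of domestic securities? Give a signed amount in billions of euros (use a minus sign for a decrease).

ECB balance sheet:
  Assets:      Securities −€3B
  Liabilities: Bank reserves −€185B, Currency in circulation +€435B, Government deposits −€253B
Commercial banking system:
  Assets:      Reserves at CB −€185B, Securities +€120B
  Liabilities: Checkable deposits −€65B
So the change in the ECB's holdings of domestic securities is -€3 billion.

-€3 billion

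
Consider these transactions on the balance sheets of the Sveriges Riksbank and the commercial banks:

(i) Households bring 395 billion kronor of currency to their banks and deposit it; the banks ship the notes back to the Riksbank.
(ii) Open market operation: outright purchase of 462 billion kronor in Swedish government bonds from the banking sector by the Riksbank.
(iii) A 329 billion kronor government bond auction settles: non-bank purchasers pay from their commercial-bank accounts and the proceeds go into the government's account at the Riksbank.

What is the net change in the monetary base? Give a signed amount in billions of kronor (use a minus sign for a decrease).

+133 billion

Currency deposit 395 billion kronor: just a shift between currency and reserves — both are base money → 0.
OMO purchase (from banks) 462 billion kronor: Riksbank balance sheet expands → +462B.
Government account inflow 329 billion kronor: reserves shift to a non-base liability → −329B.
Net: 0 + 462 − 329 = +133 billion.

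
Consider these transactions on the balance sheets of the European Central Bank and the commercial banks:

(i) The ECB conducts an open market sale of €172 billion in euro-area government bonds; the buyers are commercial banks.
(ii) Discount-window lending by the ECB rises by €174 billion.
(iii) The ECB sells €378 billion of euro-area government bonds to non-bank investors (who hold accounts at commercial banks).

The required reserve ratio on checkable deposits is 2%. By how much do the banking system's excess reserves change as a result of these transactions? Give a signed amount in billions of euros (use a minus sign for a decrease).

-€368.44 billion

OMO sale (to banks) €172 billion: reserves −€172B, deposits 0.
Discount-window loan €174 billion: reserves +€174B, deposits 0.
Asset sale (to non-banks) €378 billion: reserves −€378B, deposits −€378B.
Totals: Δreserves = −€376B, Δdeposits = −€378B.
Δrequired reserves = 2% × −€378B = −€7.56B.
Δexcess reserves = Δreserves − Δrequired = −€376B − (−€7.56B) = -€368.44 billion.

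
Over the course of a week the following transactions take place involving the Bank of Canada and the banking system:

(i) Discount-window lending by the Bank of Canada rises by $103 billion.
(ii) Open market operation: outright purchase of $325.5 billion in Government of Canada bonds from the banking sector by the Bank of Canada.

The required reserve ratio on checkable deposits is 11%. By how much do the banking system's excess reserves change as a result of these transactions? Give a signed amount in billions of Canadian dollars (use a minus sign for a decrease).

Discount-window loan $103 billion: reserves +$103B, deposits 0.
OMO purchase (from banks) $325.5 billion: reserves +$325.5B, deposits 0.
Totals: Δreserves = +$428.5B, Δdeposits = 0.
Δrequired reserves = 11% × 0 = 0.
Δexcess reserves = Δreserves − Δrequired = +$428.5B − (0) = +$428.5 billion.

+$428.5 billion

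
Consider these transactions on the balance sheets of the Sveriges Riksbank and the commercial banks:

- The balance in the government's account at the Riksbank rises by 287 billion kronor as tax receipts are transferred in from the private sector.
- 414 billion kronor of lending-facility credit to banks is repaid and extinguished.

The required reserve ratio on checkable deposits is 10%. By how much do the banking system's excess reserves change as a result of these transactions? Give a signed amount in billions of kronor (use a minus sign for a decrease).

Government account inflow 287 billion kronor: reserves −287B, deposits −287B.
Discount-window repayment 414 billion kronor: reserves −414B, deposits 0.
Totals: Δreserves = −701B, Δdeposits = −287B.
Δrequired reserves = 10% × −287B = −28.7B.
Δexcess reserves = Δreserves − Δrequired = −701B − (−28.7B) = -672.3 billion.

-672.3 billion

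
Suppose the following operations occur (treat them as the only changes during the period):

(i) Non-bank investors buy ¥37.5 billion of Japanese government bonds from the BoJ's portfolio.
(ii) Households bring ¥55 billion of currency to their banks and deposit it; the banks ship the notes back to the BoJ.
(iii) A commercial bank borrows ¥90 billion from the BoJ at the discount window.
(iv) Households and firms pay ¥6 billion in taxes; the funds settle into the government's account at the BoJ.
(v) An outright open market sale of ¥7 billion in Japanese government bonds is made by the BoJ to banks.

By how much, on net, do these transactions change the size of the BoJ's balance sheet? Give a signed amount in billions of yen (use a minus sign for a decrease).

Asset sale (to non-banks) ¥37.5 billion: a BoJ asset is shed → −¥37.5B.
Currency deposit ¥55 billion: only the composition of liabilities changes → 0.
Discount-window loan ¥90 billion: a BoJ asset is acquired → +¥90B.
Government account inflow ¥6 billion: only the composition of liabilities changes → 0.
OMO sale (to banks) ¥7 billion: a BoJ asset is shed → −¥7B.
Net: −37.5 + 0 + 90 + 0 − 7 = +¥45.5 billion.

+¥45.5 billion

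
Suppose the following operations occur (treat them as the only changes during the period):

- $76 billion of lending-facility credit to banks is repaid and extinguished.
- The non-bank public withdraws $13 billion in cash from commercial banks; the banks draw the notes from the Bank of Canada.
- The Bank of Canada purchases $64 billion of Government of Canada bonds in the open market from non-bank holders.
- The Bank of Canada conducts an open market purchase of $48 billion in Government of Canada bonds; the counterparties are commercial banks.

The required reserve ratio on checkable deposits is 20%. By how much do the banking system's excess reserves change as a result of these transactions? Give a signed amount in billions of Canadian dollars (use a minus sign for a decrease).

Discount-window repayment $76 billion: reserves −$76B, deposits 0.
Currency withdrawal $13 billion: reserves −$13B, deposits −$13B.
Asset purchase (from non-banks) $64 billion: reserves +$64B, deposits +$64B.
OMO purchase (from banks) $48 billion: reserves +$48B, deposits 0.
Totals: Δreserves = +$23B, Δdeposits = +$51B.
Δrequired reserves = 20% × +$51B = +$10.2B.
Δexcess reserves = Δreserves − Δrequired = +$23B − (+$10.2B) = +$12.8 billion.

+$12.8 billion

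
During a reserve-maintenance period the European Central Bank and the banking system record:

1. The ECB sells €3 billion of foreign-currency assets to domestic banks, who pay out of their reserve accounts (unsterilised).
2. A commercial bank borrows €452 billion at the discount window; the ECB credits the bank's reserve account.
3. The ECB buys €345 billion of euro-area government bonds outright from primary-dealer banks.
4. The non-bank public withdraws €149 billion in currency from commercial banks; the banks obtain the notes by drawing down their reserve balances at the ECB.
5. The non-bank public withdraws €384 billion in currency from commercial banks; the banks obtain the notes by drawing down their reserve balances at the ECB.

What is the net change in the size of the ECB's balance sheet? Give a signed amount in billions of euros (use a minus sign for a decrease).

+€794 billion

FX sale €3 billion: an ECB asset is shed → −€3B.
Discount-window loan €452 billion: an ECB asset is acquired → +€452B.
OMO purchase (from banks) €345 billion: an ECB asset is acquired → +€345B.
Currency withdrawal €149 billion: only the composition of liabilities changes → 0.
Currency withdrawal €384 billion: only the composition of liabilities changes → 0.
Net: −3 + 452 + 345 + 0 + 0 = +€794 billion.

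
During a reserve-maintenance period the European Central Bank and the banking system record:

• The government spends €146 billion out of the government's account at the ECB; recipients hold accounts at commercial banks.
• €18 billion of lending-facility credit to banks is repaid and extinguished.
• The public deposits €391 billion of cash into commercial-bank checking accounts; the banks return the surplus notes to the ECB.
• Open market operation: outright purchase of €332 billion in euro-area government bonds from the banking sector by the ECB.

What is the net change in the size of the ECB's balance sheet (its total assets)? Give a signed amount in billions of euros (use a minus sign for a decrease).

Government spending €146 billion: only the composition of liabilities changes → 0.
Discount-window repayment €18 billion: an ECB asset is shed → −€18B.
Currency deposit €391 billion: only the composition of liabilities changes → 0.
OMO purchase (from banks) €332 billion: an ECB asset is acquired → +€332B.
Net: 0 − 18 + 0 + 332 = +€314 billion.

+€314 billion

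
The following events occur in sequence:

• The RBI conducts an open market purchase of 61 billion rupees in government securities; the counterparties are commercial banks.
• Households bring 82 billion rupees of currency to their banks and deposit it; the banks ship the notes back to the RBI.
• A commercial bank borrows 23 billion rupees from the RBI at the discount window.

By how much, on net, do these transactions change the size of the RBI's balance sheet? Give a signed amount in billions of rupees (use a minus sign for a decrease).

RBI balance sheet:
  Assets:      Securities +61B, Loans to banks +23B
  Liabilities: Bank reserves +166B, Currency in circulation −82B
Change in total RBI assets = +84 billion.

+84 billion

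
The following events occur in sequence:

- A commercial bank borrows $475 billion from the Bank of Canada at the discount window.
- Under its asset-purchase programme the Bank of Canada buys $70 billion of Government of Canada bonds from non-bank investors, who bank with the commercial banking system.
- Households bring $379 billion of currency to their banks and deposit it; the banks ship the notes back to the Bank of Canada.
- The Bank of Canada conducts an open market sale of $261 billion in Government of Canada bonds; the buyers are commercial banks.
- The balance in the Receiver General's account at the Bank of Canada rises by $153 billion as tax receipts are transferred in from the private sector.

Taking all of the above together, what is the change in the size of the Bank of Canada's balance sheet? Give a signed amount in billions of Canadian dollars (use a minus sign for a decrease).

+$284 billion

Bank of Canada balance sheet:
  Assets:      Securities −$191B, Loans to banks +$475B
  Liabilities: Bank reserves +$510B, Currency in circulation −$379B, Government deposits +$153B
Commercial banking system:
  Assets:      Reserves at CB +$510B, Securities +$261B
  Liabilities: Checkable deposits +$296B, Borrowings from CB +$475B
Change in total Bank of Canada assets = +$284 billion.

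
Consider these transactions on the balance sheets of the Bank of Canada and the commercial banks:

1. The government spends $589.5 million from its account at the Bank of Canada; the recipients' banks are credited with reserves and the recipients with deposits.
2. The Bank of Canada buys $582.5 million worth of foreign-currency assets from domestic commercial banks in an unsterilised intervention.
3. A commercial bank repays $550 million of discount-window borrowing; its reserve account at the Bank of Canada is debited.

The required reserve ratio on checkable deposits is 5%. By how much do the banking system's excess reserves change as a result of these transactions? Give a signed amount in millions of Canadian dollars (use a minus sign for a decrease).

Government spending $589.5 million: reserves +$589.5M, deposits +$589.5M.
FX purchase $582.5 million: reserves +$582.5M, deposits 0.
Discount-window repayment $550 million: reserves −$550M, deposits 0.
Totals: Δreserves = +$622M, Δdeposits = +$589.5M.
Δrequired reserves = 5% × +$589.5M = +$29.475M.
Δexcess reserves = Δreserves − Δrequired = +$622M − (+$29.475M) = +$592.525 million.

+$592.525 million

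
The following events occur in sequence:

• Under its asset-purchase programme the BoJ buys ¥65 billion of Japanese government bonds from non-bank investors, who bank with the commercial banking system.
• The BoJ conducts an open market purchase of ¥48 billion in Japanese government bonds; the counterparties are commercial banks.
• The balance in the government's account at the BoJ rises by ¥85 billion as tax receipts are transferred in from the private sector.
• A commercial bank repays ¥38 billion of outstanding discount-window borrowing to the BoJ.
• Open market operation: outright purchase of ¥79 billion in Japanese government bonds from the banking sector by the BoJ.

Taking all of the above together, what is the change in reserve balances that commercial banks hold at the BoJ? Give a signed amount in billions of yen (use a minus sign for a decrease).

Asset purchase (from non-banks) ¥65 billion: the BoJ pays by crediting reserve accounts → +¥65B.
OMO purchase (from banks) ¥48 billion: the BoJ pays by crediting reserve accounts → +¥48B.
Government account inflow ¥85 billion: funds move from bank reserves into the government account → −¥85B.
Discount-window repayment ¥38 billion: repayment is debited from reserves → −¥38B.
OMO purchase (from banks) ¥79 billion: the BoJ pays by crediting reserve accounts → +¥79B.
Net: 65 + 48 − 85 − 38 + 79 = +¥69 billion.

+¥69 billion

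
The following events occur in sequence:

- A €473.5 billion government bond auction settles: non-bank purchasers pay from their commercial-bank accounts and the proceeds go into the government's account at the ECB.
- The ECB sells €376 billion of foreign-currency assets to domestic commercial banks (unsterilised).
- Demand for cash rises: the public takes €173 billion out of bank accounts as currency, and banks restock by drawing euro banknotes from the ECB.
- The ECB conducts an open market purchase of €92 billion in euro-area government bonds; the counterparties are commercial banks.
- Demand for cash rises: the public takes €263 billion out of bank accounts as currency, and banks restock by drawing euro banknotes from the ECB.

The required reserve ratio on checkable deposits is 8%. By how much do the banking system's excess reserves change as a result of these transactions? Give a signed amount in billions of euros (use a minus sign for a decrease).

Government account inflow €473.5 billion: reserves −€473.5B, deposits −€473.5B.
FX sale €376 billion: reserves −€376B, deposits 0.
Currency withdrawal €173 billion: reserves −€173B, deposits −€173B.
OMO purchase (from banks) €92 billion: reserves +€92B, deposits 0.
Currency withdrawal €263 billion: reserves −€263B, deposits −€263B.
Totals: Δreserves = −€1193.5B, Δdeposits = −€909.5B.
Δrequired reserves = 8% × −€909.5B = −€72.76B.
Δexcess reserves = Δreserves − Δrequired = −€1193.5B − (−€72.76B) = -€1120.74 billion.

-€1120.74 billion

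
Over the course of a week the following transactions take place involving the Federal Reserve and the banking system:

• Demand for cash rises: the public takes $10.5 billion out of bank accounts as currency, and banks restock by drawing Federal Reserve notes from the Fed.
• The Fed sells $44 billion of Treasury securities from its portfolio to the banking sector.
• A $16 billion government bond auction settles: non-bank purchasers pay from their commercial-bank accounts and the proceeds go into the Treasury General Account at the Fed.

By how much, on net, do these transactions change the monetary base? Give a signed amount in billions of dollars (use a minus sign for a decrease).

Fed balance sheet:
  Assets:      Securities −$44B
  Liabilities: Bank reserves −$70.5B, Currency in circulation +$10.5B, Government deposits +$16B
Monetary base = currency + reserves: +$10.5B + (−$70.5B) = -$60 billion.

-$60 billion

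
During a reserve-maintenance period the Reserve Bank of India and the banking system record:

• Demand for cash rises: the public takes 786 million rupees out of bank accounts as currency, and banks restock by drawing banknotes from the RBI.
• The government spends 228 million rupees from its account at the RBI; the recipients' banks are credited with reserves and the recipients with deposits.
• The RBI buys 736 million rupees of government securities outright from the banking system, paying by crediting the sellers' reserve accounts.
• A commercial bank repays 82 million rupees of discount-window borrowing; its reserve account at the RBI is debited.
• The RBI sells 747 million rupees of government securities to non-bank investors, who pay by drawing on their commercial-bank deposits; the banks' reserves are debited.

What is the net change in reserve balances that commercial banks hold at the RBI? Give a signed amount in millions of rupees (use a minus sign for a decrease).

Currency withdrawal 786 million rupees: banks swap reserves for currency → −786M.
Government spending 228 million rupees: government payments flow into bank reserve accounts → +228M.
OMO purchase (from banks) 736 million rupees: the RBI pays by crediting reserve accounts → +736M.
Discount-window repayment 82 million rupees: repayment is debited from reserves → −82M.
Asset sale (to non-banks) 747 million rupees: the non-bank buyers' banks settle from reserves → −747M.
Net: −786 + 228 + 736 − 82 − 747 = -651 million.

-651 million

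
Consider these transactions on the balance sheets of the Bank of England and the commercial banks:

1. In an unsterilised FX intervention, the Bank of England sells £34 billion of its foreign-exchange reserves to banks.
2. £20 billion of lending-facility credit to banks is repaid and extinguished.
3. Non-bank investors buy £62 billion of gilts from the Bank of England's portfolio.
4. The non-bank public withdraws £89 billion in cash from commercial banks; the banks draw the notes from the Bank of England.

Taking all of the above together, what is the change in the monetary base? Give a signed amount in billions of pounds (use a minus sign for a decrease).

Bank of England balance sheet:
  Assets:      Securities −£62B, Loans to banks −£20B, Foreign assets −£34B
  Liabilities: Bank reserves −£205B, Currency in circulation +£89B
Monetary base = currency + reserves: +£89B + (−£205B) = -£116 billion.

-£116 billion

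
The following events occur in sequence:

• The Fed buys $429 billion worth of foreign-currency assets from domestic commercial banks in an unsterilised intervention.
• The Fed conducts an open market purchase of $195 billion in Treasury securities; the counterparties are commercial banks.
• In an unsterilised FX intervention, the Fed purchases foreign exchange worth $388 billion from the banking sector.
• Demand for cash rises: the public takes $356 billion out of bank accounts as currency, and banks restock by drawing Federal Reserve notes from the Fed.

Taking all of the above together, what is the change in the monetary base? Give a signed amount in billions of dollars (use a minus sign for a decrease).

+$1012 billion

Fed balance sheet:
  Assets:      Securities +$195B, Foreign assets +$817B
  Liabilities: Bank reserves +$656B, Currency in circulation +$356B
Monetary base = currency + reserves: +$356B + (+$656B) = +$1012 billion.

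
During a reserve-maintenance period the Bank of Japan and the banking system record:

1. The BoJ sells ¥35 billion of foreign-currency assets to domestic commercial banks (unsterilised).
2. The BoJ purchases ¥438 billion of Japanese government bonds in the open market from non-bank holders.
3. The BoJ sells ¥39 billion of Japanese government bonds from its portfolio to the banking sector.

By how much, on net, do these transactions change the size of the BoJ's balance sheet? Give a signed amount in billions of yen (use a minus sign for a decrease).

FX sale ¥35 billion: a BoJ asset is shed → −¥35B.
Asset purchase (from non-banks) ¥438 billion: a BoJ asset is acquired → +¥438B.
OMO sale (to banks) ¥39 billion: a BoJ asset is shed → −¥39B.
Net: −35 + 438 − 39 = +¥364 billion.

+¥364 billion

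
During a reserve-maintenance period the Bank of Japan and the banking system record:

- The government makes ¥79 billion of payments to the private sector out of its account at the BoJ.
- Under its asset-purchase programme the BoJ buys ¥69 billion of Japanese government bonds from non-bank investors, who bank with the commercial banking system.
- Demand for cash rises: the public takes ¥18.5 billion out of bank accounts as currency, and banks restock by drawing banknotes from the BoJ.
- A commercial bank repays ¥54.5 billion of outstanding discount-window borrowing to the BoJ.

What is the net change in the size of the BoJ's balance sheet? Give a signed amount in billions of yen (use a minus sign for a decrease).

Government spending ¥79 billion: only the composition of liabilities changes → 0.
Asset purchase (from non-banks) ¥69 billion: a BoJ asset is acquired → +¥69B.
Currency withdrawal ¥18.5 billion: only the composition of liabilities changes → 0.
Discount-window repayment ¥54.5 billion: a BoJ asset is shed → −¥54.5B.
Net: 0 + 69 + 0 − 54.5 = +¥14.5 billion.

+¥14.5 billion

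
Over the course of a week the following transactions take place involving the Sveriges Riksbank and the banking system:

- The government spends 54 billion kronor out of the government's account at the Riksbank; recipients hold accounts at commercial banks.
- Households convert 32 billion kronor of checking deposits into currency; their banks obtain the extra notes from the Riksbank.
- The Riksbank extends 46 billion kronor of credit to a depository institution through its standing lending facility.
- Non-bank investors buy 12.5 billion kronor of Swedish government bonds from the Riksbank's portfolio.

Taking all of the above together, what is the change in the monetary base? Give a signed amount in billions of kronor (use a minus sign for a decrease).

+87.5 billion

Government spending 54 billion kronor: a non-base liability converts back to reserves → +54B.
Currency withdrawal 32 billion kronor: just a shift between currency and reserves — both are base money → 0.
Discount-window loan 46 billion kronor: Riksbank balance sheet expands → +46B.
Asset sale (to non-banks) 12.5 billion kronor: Riksbank balance sheet contracts → −12.5B.
Net: 54 + 0 + 46 − 12.5 = +87.5 billion.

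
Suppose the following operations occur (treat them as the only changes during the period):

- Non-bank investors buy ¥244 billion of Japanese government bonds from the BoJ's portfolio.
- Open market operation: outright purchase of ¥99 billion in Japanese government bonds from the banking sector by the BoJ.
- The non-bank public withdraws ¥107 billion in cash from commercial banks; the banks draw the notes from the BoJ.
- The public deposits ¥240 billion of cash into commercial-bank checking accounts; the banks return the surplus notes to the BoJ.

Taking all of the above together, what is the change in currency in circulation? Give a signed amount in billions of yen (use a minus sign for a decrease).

-¥133 billion

Asset sale (to non-banks) ¥244 billion: no currency enters or leaves circulation → 0.
OMO purchase (from banks) ¥99 billion: no currency enters or leaves circulation → 0.
Currency withdrawal ¥107 billion: notes leave the central bank → +¥107B.
Currency deposit ¥240 billion: notes return to the central bank → −¥240B.
Net: 0 + 0 + 107 − 240 = -¥133 billion.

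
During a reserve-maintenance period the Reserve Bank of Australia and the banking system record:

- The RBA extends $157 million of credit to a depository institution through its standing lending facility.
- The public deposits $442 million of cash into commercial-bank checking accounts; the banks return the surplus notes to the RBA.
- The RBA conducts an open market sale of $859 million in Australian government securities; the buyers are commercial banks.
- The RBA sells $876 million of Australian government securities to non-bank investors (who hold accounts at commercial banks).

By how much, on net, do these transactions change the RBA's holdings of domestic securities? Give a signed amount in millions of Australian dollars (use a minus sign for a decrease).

-$1735 million

Discount-window loan $157 million: the RBA's securities portfolio is untouched → 0.
Currency deposit $442 million: the RBA's securities portfolio is untouched → 0.
OMO sale (to banks) $859 million: securities removed from the RBA's portfolio → −$859M.
Asset sale (to non-banks) $876 million: securities removed from the RBA's portfolio → −$876M.
Net: 0 + 0 − 859 − 876 = -$1735 million.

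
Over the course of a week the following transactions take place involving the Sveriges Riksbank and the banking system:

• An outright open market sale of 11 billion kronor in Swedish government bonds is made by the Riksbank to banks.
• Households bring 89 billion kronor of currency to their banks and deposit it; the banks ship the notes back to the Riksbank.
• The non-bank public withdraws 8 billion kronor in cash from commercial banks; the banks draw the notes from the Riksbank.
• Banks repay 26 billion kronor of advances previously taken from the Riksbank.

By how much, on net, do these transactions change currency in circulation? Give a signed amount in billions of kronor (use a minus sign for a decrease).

OMO sale (to banks) 11 billion kronor: no currency enters or leaves circulation → 0.
Currency deposit 89 billion kronor: notes return to the central bank → −89B.
Currency withdrawal 8 billion kronor: notes leave the central bank → +8B.
Discount-window repayment 26 billion kronor: no currency enters or leaves circulation → 0.
Net: 0 − 89 + 8 + 0 = -81 billion.

-81 billion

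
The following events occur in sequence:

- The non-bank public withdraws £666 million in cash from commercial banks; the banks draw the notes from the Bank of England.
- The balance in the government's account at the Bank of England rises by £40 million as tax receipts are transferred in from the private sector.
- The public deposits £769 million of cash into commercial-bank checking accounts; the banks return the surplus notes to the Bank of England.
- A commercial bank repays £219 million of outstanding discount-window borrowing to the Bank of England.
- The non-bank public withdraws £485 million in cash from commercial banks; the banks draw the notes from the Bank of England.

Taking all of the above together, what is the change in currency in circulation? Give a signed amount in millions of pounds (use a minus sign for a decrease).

Currency withdrawal £666 million: notes leave the central bank → +£666M.
Government account inflow £40 million: no currency enters or leaves circulation → 0.
Currency deposit £769 million: notes return to the central bank → −£769M.
Discount-window repayment £219 million: no currency enters or leaves circulation → 0.
Currency withdrawal £485 million: notes leave the central bank → +£485M.
Net: 666 + 0 − 769 + 0 + 485 = +£382 million.

+£382 million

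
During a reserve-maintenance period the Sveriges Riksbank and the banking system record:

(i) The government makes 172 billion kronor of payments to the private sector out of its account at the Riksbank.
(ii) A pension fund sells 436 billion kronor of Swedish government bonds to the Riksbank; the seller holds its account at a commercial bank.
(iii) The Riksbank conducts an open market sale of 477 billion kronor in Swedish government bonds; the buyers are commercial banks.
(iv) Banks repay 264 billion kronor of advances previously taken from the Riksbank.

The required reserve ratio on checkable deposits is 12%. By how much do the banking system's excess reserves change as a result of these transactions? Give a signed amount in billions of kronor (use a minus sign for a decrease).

Government spending 172 billion kronor: reserves +172B, deposits +172B.
Asset purchase (from non-banks) 436 billion kronor: reserves +436B, deposits +436B.
OMO sale (to banks) 477 billion kronor: reserves −477B, deposits 0.
Discount-window repayment 264 billion kronor: reserves −264B, deposits 0.
Totals: Δreserves = −133B, Δdeposits = +608B.
Δrequired reserves = 12% × +608B = +72.96B.
Δexcess reserves = Δreserves − Δrequired = −133B − (+72.96B) = -205.96 billion.

-205.96 billion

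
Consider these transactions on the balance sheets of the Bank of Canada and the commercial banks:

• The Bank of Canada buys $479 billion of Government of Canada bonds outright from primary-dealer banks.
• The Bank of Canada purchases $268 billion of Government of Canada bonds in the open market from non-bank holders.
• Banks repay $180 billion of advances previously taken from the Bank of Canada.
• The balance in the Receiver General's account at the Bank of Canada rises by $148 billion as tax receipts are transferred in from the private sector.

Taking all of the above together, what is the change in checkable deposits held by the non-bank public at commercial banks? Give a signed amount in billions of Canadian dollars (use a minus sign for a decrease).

Bank of Canada balance sheet:
  Assets:      Securities +$747B, Loans to banks −$180B
  Liabilities: Bank reserves +$419B, Government deposits +$148B
Commercial banking system:
  Assets:      Reserves at CB +$419B, Securities −$479B
  Liabilities: Checkable deposits +$120B, Borrowings from CB −$180B
So the change in checkable deposits held by the non-bank public at commercial banks is +$120 billion.

+$120 billion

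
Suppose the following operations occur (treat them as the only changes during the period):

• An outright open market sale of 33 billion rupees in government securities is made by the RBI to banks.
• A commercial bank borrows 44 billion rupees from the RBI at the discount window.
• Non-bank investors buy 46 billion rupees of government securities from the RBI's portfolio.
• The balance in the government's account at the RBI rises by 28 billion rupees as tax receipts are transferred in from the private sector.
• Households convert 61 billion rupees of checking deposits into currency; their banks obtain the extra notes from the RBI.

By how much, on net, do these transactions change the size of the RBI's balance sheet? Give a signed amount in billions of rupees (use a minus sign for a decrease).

OMO sale (to banks) 33 billion rupees: an RBI asset is shed → −33B.
Discount-window loan 44 billion rupees: an RBI asset is acquired → +44B.
Asset sale (to non-banks) 46 billion rupees: an RBI asset is shed → −46B.
Government account inflow 28 billion rupees: only the composition of liabilities changes → 0.
Currency withdrawal 61 billion rupees: only the composition of liabilities changes → 0.
Net: −33 + 44 − 46 + 0 + 0 = -35 billion.

-35 billion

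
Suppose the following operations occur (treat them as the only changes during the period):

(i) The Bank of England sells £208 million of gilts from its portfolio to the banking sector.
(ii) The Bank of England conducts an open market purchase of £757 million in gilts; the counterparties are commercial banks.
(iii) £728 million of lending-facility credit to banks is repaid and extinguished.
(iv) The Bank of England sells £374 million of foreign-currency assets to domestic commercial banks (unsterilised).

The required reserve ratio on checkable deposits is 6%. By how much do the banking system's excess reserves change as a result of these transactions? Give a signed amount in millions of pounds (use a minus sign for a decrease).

-£553 million

OMO sale (to banks) £208 million: reserves −£208M, deposits 0.
OMO purchase (from banks) £757 million: reserves +£757M, deposits 0.
Discount-window repayment £728 million: reserves −£728M, deposits 0.
FX sale £374 million: reserves −£374M, deposits 0.
Totals: Δreserves = −£553M, Δdeposits = 0.
Δrequired reserves = 6% × 0 = 0.
Δexcess reserves = Δreserves − Δrequired = −£553M − (0) = -£553 million.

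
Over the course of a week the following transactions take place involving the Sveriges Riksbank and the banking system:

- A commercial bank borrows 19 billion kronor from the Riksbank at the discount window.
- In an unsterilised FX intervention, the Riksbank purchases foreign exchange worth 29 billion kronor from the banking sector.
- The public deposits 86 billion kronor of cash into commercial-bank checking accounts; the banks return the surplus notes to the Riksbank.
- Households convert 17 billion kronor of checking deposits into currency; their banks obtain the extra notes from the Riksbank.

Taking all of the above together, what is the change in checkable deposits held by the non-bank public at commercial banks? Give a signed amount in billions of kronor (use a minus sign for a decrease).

+69 billion

Riksbank balance sheet:
  Assets:      Loans to banks +19B, Foreign assets +29B
  Liabilities: Bank reserves +117B, Currency in circulation −69B
Commercial banking system:
  Assets:      Reserves at CB +117B, Foreign assets −29B
  Liabilities: Checkable deposits +69B, Borrowings from CB +19B
So the change in checkable deposits held by the non-bank public at commercial banks is +69 billion.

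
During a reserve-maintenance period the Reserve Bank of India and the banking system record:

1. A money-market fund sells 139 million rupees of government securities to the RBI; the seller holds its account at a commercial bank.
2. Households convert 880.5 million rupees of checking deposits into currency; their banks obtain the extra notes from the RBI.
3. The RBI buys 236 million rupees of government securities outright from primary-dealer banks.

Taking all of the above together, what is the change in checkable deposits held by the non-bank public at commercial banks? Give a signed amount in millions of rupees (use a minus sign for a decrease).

-741.5 million

RBI balance sheet:
  Assets:      Securities +375M
  Liabilities: Bank reserves −505.5M, Currency in circulation +880.5M
Commercial banking system:
  Assets:      Reserves at CB −505.5M, Securities −236M
  Liabilities: Checkable deposits −741.5M
So the change in checkable deposits held by the non-bank public at commercial banks is -741.5 million.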